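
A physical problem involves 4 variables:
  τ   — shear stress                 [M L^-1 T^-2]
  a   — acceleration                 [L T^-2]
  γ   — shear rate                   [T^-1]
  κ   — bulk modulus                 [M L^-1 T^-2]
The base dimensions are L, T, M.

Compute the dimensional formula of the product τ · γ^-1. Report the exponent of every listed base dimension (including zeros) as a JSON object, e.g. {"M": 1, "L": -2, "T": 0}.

Exponent matrix [L,T,M] × [τ,a,γ,κ]:
  L: [-1  1  0 -1]
  T: [-2 -2 -1 -2]
  M: [ 1  0  0  1]
  [L]: (1)·-1+(-1)·0 = -1
  [T]: (1)·-2+(-1)·-1 = -1
  [M]: (1)·1+(-1)·0 = 1
⇒ L^-1 T^-1 M

{"L": -1, "T": -1, "M": 1}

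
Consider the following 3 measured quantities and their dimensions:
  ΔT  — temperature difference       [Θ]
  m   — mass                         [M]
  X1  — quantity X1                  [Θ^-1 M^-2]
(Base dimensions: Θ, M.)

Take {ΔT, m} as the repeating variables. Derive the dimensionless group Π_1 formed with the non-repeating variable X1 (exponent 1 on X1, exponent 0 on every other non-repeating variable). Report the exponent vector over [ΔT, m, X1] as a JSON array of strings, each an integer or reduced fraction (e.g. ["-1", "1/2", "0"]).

Write exponents as rows Θ,M / cols ΔT,m,X1:
  Θ: [ 1  0 -1]
  M: [ 0  1 -2]
Echelon form has 2 nonzero rows (pivots: ΔT,m)
Repeat: ΔT,m; free: X1
RREF:
  r0: [   1    0   -1]
  r1: [   0    1   -2]
Fix exponent of X1 at 1; solve each RREF row for its pivot's exponent:
  r0: exp(ΔT) + (-1)·1 = 0 ⇒ exp(ΔT) = 1
  r1: exp(m) + (-2)·1 = 0 ⇒ exp(m) = 2
Π_1 = ΔT · m^2 · X1

["1", "2", "1"]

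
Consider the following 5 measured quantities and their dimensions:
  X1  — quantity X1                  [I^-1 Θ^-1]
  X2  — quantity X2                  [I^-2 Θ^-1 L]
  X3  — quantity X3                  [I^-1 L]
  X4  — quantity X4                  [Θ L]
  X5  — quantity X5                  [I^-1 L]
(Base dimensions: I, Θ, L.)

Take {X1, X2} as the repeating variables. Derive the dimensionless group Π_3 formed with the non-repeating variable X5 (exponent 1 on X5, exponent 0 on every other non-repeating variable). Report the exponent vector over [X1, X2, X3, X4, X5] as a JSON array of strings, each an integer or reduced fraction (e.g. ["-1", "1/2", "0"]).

Write exponents as rows I,Θ,L / cols X1,X2,X3,X4,X5:
  I: [-1 -2 -1  0 -1]
  Θ: [-1 -1  0  1  0]
  L: [ 0  1  1  1  1]
Echelon form has 2 nonzero rows (pivots: X1,X2)
Repeat: X1,X2; free: X3,X4,X5
RREF:
  r0: [   1    0   -1   -2   -1]
  r1: [   0    1    1    1    1]
  r2: [   0    0    0    0    0]
Fix exponent of X5 at 1, X3 at 0, X4 at 0; solve each RREF row for its pivot's exponent:
  r0: exp(X1) + (-1)·1 = 0 ⇒ exp(X1) = 1
  r1: exp(X2) + (1)·1 = 0 ⇒ exp(X2) = -1
Π_3 = X1 · X2^-1 · X5

["1", "-1", "0", "0", "1"]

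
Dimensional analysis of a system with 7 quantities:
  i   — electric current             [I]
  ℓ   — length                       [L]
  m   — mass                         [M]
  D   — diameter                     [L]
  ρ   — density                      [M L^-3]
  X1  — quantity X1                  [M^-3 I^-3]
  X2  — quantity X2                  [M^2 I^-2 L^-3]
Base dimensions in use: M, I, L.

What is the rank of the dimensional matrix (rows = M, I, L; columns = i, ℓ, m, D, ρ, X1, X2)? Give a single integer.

Exponent matrix [M,I,L] × [i,ℓ,m,D,ρ,X1,X2]:
  M: [ 0  0  1  0  1 -3  2]
  I: [ 1  0  0  0  0 -3 -2]
  L: [ 0  1  0  1 -3  0 -3]
RREF → pivots at {i,ℓ,m} ⇒ r = 3

3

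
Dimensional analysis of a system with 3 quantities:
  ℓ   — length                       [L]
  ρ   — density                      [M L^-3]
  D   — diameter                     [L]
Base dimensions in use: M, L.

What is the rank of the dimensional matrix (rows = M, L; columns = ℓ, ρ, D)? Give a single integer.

Exponent matrix [M,L] × [ℓ,ρ,D]:
  M: [ 0  1  0]
  L: [ 1 -3  1]
Row reduction gives pivot columns ℓ,ρ; rank = 2

2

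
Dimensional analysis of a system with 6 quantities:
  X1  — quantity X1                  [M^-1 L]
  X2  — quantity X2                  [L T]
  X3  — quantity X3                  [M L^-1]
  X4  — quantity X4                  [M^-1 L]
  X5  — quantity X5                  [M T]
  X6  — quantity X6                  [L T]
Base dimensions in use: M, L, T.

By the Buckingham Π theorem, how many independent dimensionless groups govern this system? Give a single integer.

Dimensional matrix (M×L×T by X1×X2×X3×X4×X5×X6):
  M: [-1  0  1 -1  1  0]
  L: [ 1  1 -1  1  0  1]
  T: [ 0  1  0  0  1  1]
Echelon form has 2 nonzero rows (pivots: X1,X2)
Π count = n − r = 6 − 2 = 4

4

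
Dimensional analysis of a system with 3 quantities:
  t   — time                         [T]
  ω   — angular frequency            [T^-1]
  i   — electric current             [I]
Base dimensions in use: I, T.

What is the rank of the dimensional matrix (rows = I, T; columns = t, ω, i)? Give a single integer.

2

Dimensional matrix (I×T by t×ω×i):
  I: [ 0  0  1]
  T: [ 1 -1  0]
RREF → pivots at {t,i} ⇒ r = 2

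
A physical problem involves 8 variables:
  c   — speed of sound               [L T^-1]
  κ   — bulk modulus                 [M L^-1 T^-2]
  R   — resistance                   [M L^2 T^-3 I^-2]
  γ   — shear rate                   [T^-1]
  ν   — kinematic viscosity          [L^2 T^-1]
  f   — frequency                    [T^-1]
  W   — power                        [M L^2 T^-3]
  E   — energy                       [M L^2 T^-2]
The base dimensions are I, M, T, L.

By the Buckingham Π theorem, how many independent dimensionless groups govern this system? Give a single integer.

4

Dimensional matrix (I×M×T×L by c×κ×R×γ×ν×f×W×E):
  I: [ 0  0 -2  0  0  0  0  0]
  M: [ 0  1  1  0  0  0  1  1]
  T: [-1 -2 -3 -1 -1 -1 -3 -2]
  L: [ 1 -1  2  0  2  0  2  2]
Row reduction gives pivot columns c,κ,R,γ; rank = 4
8 vars − rank 4 = 4 Π groups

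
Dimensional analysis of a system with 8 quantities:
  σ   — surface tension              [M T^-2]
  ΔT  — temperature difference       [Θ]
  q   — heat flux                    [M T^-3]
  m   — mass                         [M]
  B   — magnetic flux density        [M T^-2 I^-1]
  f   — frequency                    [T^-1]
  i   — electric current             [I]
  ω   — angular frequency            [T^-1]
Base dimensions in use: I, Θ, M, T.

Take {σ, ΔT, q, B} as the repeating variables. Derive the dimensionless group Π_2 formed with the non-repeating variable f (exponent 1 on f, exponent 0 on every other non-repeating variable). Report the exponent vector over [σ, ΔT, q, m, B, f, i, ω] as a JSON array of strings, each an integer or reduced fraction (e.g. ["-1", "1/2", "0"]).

Exponent matrix [I,Θ,M,T] × [σ,ΔT,q,m,B,f,i,ω]:
  I: [ 0  0  0  0 -1  0  1  0]
  Θ: [ 0  1  0  0  0  0  0  0]
  M: [ 1  0  1  1  1  0  0  0]
  T: [-2  0 -3  0 -2 -1  0 -1]
Row reduction gives pivot columns σ,ΔT,q,B; rank = 4
Repeat: σ,ΔT,q,B; free: m,f,i,ω
RREF:
  r0: [   1    0    0    3    0   -1    1   -1]
  r1: [   0    1    0    0    0    0    0    0]
  r2: [   0    0    1   -2    0    1    0    1]
  r3: [   0    0    0    0    1    0   -1    0]
Fix exponent of f at 1, m at 0, i at 0, ω at 0; solve each RREF row for its pivot's exponent:
  r0: exp(σ) + (-1)·1 = 0 ⇒ exp(σ) = 1
  r1: exp(ΔT) + (0)·1 = 0 ⇒ exp(ΔT) = 0
  r2: exp(q) + (1)·1 = 0 ⇒ exp(q) = -1
  r3: exp(B) + (0)·1 = 0 ⇒ exp(B) = 0
Π_2 = σ · q^-1 · f

["1", "0", "-1", "0", "0", "1", "0", "0"]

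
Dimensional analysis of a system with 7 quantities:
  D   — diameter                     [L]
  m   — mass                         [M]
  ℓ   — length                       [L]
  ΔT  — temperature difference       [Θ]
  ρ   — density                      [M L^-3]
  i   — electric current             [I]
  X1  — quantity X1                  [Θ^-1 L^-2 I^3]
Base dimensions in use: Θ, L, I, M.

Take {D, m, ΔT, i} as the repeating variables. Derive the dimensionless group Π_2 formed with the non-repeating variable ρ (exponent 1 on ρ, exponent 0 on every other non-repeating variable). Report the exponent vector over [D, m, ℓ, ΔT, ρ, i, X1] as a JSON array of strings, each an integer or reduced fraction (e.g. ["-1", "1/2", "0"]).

["3", "-1", "0", "0", "1", "0", "0"]

Exponent matrix [Θ,L,I,M] × [D,m,ℓ,ΔT,ρ,i,X1]:
  Θ: [ 0  0  0  1  0  0 -1]
  L: [ 1  0  1  0 -3  0 -2]
  I: [ 0  0  0  0  0  1  3]
  M: [ 0  1  0  0  1  0  0]
Row reduction gives pivot columns D,m,ΔT,i; rank = 4
Repeat: D,m,ΔT,i; free: ℓ,ρ,X1
RREF:
  r0: [   1    0    1    0   -3    0   -2]
  r1: [   0    1    0    0    1    0    0]
  r2: [   0    0    0    1    0    0   -1]
  r3: [   0    0    0    0    0    1    3]
Fix exponent of ρ at 1, ℓ at 0, X1 at 0; solve each RREF row for its pivot's exponent:
  r0: exp(D) + (-3)·1 = 0 ⇒ exp(D) = 3
  r1: exp(m) + (1)·1 = 0 ⇒ exp(m) = -1
  r2: exp(ΔT) + (0)·1 = 0 ⇒ exp(ΔT) = 0
  r3: exp(i) + (0)·1 = 0 ⇒ exp(i) = 0
Π_2 = D^3 · m^-1 · ρ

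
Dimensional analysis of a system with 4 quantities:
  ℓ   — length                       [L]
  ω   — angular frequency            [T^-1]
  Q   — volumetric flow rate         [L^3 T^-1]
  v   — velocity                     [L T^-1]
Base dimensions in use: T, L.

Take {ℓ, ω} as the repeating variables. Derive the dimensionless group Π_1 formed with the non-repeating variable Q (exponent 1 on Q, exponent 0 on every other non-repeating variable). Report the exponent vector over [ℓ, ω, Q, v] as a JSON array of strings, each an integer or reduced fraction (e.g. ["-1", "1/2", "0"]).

["-3", "-1", "1", "0"]

Exponent matrix [T,L] × [ℓ,ω,Q,v]:
  T: [ 0 -1 -1 -1]
  L: [ 1  0  3  1]
RREF → pivots at {ℓ,ω} ⇒ r = 2
Repeat: ℓ,ω; free: Q,v
RREF:
  r0: [   1    0    3    1]
  r1: [   0    1    1    1]
Fix exponent of Q at 1, v at 0; solve each RREF row for its pivot's exponent:
  r0: exp(ℓ) + (3)·1 = 0 ⇒ exp(ℓ) = -3
  r1: exp(ω) + (1)·1 = 0 ⇒ exp(ω) = -1
Π_1 = ℓ^-3 · ω^-1 · Q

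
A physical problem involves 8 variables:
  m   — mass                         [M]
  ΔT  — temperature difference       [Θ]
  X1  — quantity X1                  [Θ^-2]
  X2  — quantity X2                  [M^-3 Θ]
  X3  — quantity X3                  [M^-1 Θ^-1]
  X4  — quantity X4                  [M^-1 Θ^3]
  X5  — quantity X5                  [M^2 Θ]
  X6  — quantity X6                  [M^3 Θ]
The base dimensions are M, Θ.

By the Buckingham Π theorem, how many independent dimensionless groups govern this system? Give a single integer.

6

Dimensional matrix (M×Θ by m×ΔT×X1×X2×X3×X4×X5×X6):
  M: [ 1  0  0 -3 -1 -1  2  3]
  Θ: [ 0  1 -2  1 -1  3  1  1]
Row reduction gives pivot columns m,ΔT; rank = 2
n=8, r=2 ⇒ 6 dimensionless groups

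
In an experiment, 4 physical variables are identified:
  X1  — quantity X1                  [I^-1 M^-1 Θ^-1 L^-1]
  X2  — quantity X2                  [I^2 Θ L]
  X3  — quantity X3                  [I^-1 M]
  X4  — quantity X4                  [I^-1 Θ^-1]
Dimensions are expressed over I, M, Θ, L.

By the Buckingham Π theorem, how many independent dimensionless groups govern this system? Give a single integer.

Exponent matrix [I,M,Θ,L] × [X1,X2,X3,X4]:
  I: [-1  2 -1 -1]
  M: [-1  0  1  0]
  Θ: [-1  1  0 -1]
  L: [-1  1  0  0]
Echelon form has 3 nonzero rows (pivots: X1,X2,X4)
Π count = n − r = 4 − 3 = 1

1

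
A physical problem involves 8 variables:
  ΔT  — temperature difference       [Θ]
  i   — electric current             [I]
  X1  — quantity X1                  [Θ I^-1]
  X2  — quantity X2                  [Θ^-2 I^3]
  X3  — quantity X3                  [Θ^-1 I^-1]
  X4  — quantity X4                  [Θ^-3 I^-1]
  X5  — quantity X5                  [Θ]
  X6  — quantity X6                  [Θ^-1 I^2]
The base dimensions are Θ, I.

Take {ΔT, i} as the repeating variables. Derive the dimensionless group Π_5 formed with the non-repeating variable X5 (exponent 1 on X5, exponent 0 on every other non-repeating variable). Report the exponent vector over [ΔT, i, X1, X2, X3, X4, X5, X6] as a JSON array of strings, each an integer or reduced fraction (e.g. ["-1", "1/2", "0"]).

["-1", "0", "0", "0", "0", "0", "1", "0"]

Exponent matrix [Θ,I] × [ΔT,i,X1,X2,X3,X4,X5,X6]:
  Θ: [ 1  0  1 -2 -1 -3  1 -1]
  I: [ 0  1 -1  3 -1 -1  0  2]
Echelon form has 2 nonzero rows (pivots: ΔT,i)
Pivot set = {ΔT,i}, free = {X1,X2,X3,X4,X5,X6}
RREF:
  r0: [   1    0    1   -2   -1   -3    1   -1]
  r1: [   0    1   -1    3   -1   -1    0    2]
Fix exponent of X5 at 1, X1 at 0, X2 at 0, X3 at 0, X4 at 0, X6 at 0; solve each RREF row for its pivot's exponent:
  r0: exp(ΔT) + (1)·1 = 0 ⇒ exp(ΔT) = -1
  r1: exp(i) + (0)·1 = 0 ⇒ exp(i) = 0
Π_5 = ΔT^-1 · X5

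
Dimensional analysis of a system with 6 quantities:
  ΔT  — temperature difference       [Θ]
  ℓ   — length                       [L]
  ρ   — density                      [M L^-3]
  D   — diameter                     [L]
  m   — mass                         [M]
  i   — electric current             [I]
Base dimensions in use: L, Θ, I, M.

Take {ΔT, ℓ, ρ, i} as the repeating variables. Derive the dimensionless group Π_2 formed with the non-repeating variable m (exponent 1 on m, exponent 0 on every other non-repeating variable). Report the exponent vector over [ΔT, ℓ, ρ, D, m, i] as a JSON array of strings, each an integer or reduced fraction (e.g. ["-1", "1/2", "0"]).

["0", "-3", "-1", "0", "1", "0"]

Write exponents as rows L,Θ,I,M / cols ΔT,ℓ,ρ,D,m,i:
  L: [ 0  1 -3  1  0  0]
  Θ: [ 1  0  0  0  0  0]
  I: [ 0  0  0  0  0  1]
  M: [ 0  0  1  0  1  0]
RREF → pivots at {ΔT,ℓ,ρ,i} ⇒ r = 4
Pivot set = {ΔT,ℓ,ρ,i}, free = {D,m}
RREF:
  r0: [   1    0    0    0    0    0]
  r1: [   0    1    0    1    3    0]
  r2: [   0    0    1    0    1    0]
  r3: [   0    0    0    0    0    1]
Fix exponent of m at 1, D at 0; solve each RREF row for its pivot's exponent:
  r0: exp(ΔT) + (0)·1 = 0 ⇒ exp(ΔT) = 0
  r1: exp(ℓ) + (3)·1 = 0 ⇒ exp(ℓ) = -3
  r2: exp(ρ) + (1)·1 = 0 ⇒ exp(ρ) = -1
  r3: exp(i) + (0)·1 = 0 ⇒ exp(i) = 0
Π_2 = ℓ^-3 · ρ^-1 · m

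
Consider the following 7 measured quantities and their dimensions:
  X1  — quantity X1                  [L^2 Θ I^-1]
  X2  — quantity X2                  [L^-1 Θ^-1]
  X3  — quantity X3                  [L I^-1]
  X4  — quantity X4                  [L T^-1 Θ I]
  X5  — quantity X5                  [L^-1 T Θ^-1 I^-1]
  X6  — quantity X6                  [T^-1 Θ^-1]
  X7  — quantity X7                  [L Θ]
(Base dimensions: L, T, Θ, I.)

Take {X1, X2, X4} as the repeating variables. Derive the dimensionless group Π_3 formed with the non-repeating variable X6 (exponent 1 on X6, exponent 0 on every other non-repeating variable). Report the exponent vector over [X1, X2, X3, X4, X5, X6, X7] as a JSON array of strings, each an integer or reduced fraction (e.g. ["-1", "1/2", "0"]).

Exponent matrix [L,T,Θ,I] × [X1,X2,X3,X4,X5,X6,X7]:
  L: [ 2 -1  1  1 -1  0  1]
  T: [ 0  0  0 -1  1 -1  0]
  Θ: [ 1 -1  0  1 -1 -1  1]
  I: [-1  0 -1  1 -1  0  0]
Echelon form has 3 nonzero rows (pivots: X1,X2,X4)
Repeat: X1,X2,X4; free: X3,X5,X6,X7
RREF:
  r0: [   1    0    1    0    0    1    0]
  r1: [   0    1    1    0    0    3   -1]
  r2: [   0    0    0    1   -1    1    0]
  r3: [   0    0    0    0    0    0    0]
Fix exponent of X6 at 1, X3 at 0, X5 at 0, X7 at 0; solve each RREF row for its pivot's exponent:
  r0: exp(X1) + (1)·1 = 0 ⇒ exp(X1) = -1
  r1: exp(X2) + (3)·1 = 0 ⇒ exp(X2) = -3
  r2: exp(X4) + (1)·1 = 0 ⇒ exp(X4) = -1
Π_3 = X1^-1 · X2^-3 · X4^-1 · X6

["-1", "-3", "0", "-1", "0", "1", "0"]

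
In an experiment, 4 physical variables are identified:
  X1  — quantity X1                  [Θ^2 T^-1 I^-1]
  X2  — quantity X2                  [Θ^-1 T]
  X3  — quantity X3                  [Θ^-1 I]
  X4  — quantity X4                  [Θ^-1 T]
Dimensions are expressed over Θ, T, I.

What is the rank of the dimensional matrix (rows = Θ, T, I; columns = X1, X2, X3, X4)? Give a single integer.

2

Dimensional matrix (Θ×T×I by X1×X2×X3×X4):
  Θ: [ 2 -1 -1 -1]
  T: [-1  1  0  1]
  I: [-1  0  1  0]
Row reduction gives pivot columns X1,X2; rank = 2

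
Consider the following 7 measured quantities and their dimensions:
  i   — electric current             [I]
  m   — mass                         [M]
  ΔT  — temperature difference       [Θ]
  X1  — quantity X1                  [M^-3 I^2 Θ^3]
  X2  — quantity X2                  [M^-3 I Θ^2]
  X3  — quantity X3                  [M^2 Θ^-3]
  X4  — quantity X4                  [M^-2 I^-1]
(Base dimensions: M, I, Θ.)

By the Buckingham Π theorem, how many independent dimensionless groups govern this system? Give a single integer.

4

Exponent matrix [M,I,Θ] × [i,m,ΔT,X1,X2,X3,X4]:
  M: [ 0  1  0 -3 -3  2 -2]
  I: [ 1  0  0  2  1  0 -1]
  Θ: [ 0  0  1  3  2 -3  0]
Echelon form has 3 nonzero rows (pivots: i,m,ΔT)
7 vars − rank 3 = 4 Π groups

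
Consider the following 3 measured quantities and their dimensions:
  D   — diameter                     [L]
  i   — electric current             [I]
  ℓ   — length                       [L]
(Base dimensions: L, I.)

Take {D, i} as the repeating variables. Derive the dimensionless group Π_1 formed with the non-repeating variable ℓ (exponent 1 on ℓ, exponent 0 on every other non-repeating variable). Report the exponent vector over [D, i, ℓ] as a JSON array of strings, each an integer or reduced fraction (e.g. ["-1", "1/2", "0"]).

["-1", "0", "1"]

Write exponents as rows L,I / cols D,i,ℓ:
  L: [ 1  0  1]
  I: [ 0  1  0]
RREF → pivots at {D,i} ⇒ r = 2
Pivot set = {D,i}, free = {ℓ}
RREF:
  r0: [   1    0    1]
  r1: [   0    1    0]
Fix exponent of ℓ at 1; solve each RREF row for its pivot's exponent:
  r0: exp(D) + (1)·1 = 0 ⇒ exp(D) = -1
  r1: exp(i) + (0)·1 = 0 ⇒ exp(i) = 0
Π_1 = D^-1 · ℓ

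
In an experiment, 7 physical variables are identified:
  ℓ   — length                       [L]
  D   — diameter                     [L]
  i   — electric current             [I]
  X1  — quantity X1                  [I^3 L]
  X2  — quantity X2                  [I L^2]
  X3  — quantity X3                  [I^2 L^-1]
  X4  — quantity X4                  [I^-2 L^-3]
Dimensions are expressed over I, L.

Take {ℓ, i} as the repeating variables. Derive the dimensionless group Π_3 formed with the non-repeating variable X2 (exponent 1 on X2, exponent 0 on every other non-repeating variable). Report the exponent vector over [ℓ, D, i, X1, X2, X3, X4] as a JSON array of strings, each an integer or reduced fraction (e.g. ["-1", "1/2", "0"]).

["-2", "0", "-1", "0", "1", "0", "0"]

Exponent matrix [I,L] × [ℓ,D,i,X1,X2,X3,X4]:
  I: [ 0  0  1  3  1  2 -2]
  L: [ 1  1  0  1  2 -1 -3]
Echelon form has 2 nonzero rows (pivots: ℓ,i)
Repeat: ℓ,i; free: D,X1,X2,X3,X4
RREF:
  r0: [   1    1    0    1    2   -1   -3]
  r1: [   0    0    1    3    1    2   -2]
Fix exponent of X2 at 1, D at 0, X1 at 0, X3 at 0, X4 at 0; solve each RREF row for its pivot's exponent:
  r0: exp(ℓ) + (2)·1 = 0 ⇒ exp(ℓ) = -2
  r1: exp(i) + (1)·1 = 0 ⇒ exp(i) = -1
Π_3 = ℓ^-2 · i^-1 · X2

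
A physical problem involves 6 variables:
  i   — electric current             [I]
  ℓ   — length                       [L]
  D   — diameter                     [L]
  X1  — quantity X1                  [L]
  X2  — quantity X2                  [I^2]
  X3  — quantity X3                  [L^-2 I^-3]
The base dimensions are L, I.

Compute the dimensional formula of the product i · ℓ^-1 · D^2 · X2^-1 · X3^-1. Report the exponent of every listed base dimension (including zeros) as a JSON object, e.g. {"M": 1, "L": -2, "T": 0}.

{"L": 3, "I": 2}

Write exponents as rows L,I / cols i,ℓ,D,X1,X2,X3:
  L: [ 0  1  1  1  0 -2]
  I: [ 1  0  0  0  2 -3]
  [L]: (1)·0+(-1)·1+(2)·1+(-1)·0+(-1)·-2 = 3
  [I]: (1)·1+(-1)·0+(2)·0+(-1)·2+(-1)·-3 = 2
⇒ L^3 I^2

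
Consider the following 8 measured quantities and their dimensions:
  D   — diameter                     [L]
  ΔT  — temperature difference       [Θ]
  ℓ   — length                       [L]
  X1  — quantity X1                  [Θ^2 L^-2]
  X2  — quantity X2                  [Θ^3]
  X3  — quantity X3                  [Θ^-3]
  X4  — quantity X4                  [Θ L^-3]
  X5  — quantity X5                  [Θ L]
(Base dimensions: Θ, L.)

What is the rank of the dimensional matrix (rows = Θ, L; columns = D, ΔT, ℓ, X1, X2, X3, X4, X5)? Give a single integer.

Write exponents as rows Θ,L / cols D,ΔT,ℓ,X1,X2,X3,X4,X5:
  Θ: [ 0  1  0  2  3 -3  1  1]
  L: [ 1  0  1 -2  0  0 -3  1]
Echelon form has 2 nonzero rows (pivots: D,ΔT)

2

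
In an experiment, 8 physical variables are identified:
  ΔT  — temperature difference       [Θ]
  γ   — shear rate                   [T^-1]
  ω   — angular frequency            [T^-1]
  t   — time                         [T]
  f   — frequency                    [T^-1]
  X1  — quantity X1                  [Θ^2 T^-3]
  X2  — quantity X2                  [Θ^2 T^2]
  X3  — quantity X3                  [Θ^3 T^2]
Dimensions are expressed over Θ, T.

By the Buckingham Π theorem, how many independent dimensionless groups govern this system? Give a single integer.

Dimensional matrix (Θ×T by ΔT×γ×ω×t×f×X1×X2×X3):
  Θ: [ 1  0  0  0  0  2  2  3]
  T: [ 0 -1 -1  1 -1 -3  2  2]
RREF → pivots at {ΔT,γ} ⇒ r = 2
8 vars − rank 2 = 6 Π groups

6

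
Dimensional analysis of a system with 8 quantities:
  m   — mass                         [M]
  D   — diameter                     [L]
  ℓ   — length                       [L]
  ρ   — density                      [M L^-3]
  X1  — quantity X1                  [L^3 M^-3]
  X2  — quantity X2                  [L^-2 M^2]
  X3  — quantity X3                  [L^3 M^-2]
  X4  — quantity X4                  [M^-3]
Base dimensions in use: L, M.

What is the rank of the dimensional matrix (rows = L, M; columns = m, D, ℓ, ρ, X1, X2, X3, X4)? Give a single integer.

2

Dimensional matrix (L×M by m×D×ℓ×ρ×X1×X2×X3×X4):
  L: [ 0  1  1 -3  3 -2  3  0]
  M: [ 1  0  0  1 -3  2 -2 -3]
Echelon form has 2 nonzero rows (pivots: m,D)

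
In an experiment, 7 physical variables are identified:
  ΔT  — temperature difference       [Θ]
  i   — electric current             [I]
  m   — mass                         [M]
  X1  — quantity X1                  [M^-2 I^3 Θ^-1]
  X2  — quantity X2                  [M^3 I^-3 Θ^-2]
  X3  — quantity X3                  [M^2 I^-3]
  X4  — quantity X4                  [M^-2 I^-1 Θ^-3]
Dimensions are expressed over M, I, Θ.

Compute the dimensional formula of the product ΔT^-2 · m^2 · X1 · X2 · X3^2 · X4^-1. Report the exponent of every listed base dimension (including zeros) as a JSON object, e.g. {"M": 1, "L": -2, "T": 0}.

{"M": 9, "I": -5, "Θ": -2}

Dimensional matrix (M×I×Θ by ΔT×i×m×X1×X2×X3×X4):
  M: [ 0  0  1 -2  3  2 -2]
  I: [ 0  1  0  3 -3 -3 -1]
  Θ: [ 1  0  0 -1 -2  0 -3]
  [M]: (-2)·0+(2)·1+(1)·-2+(1)·3+(2)·2+(-1)·-2 = 9
  [I]: (-2)·0+(2)·0+(1)·3+(1)·-3+(2)·-3+(-1)·-1 = -5
  [Θ]: (-2)·1+(2)·0+(1)·-1+(1)·-2+(2)·0+(-1)·-3 = -2
⇒ M^9 I^-5 Θ^-2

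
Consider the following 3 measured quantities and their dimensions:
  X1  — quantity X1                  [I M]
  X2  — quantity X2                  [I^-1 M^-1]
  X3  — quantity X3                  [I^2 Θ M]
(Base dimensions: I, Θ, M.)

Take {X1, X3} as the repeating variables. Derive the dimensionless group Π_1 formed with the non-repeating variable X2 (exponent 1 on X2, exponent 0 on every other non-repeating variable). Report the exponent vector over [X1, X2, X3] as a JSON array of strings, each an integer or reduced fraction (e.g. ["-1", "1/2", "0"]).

Exponent matrix [I,Θ,M] × [X1,X2,X3]:
  I: [ 1 -1  2]
  Θ: [ 0  0  1]
  M: [ 1 -1  1]
Row reduction gives pivot columns X1,X3; rank = 2
Pivot set = {X1,X3}, free = {X2}
RREF:
  r0: [   1   -1    0]
  r1: [   0    0    1]
  r2: [   0    0    0]
Fix exponent of X2 at 1; solve each RREF row for its pivot's exponent:
  r0: exp(X1) + (-1)·1 = 0 ⇒ exp(X1) = 1
  r1: exp(X3) + (0)·1 = 0 ⇒ exp(X3) = 0
Π_1 = X1 · X2

["1", "1", "0"]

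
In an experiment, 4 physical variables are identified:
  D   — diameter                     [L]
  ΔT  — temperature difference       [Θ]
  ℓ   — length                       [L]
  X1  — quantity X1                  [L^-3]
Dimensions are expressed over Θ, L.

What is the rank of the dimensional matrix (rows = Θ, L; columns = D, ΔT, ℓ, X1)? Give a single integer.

2

Dimensional matrix (Θ×L by D×ΔT×ℓ×X1):
  Θ: [ 0  1  0  0]
  L: [ 1  0  1 -3]
Echelon form has 2 nonzero rows (pivots: D,ΔT)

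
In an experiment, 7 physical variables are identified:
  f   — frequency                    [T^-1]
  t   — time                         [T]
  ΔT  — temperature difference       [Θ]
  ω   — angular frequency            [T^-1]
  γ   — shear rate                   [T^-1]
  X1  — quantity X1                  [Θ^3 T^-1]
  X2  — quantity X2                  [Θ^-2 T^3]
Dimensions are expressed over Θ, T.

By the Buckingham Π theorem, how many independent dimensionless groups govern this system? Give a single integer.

5

Dimensional matrix (Θ×T by f×t×ΔT×ω×γ×X1×X2):
  Θ: [ 0  0  1  0  0  3 -2]
  T: [-1  1  0 -1 -1 -1  3]
RREF → pivots at {f,ΔT} ⇒ r = 2
7 vars − rank 2 = 5 Π groups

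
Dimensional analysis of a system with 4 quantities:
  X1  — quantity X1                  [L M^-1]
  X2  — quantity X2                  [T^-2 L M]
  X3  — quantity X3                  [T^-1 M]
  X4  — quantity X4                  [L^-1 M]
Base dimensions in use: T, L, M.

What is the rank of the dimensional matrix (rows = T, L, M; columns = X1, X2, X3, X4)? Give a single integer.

2

Dimensional matrix (T×L×M by X1×X2×X3×X4):
  T: [ 0 -2 -1  0]
  L: [ 1  1  0 -1]
  M: [-1  1  1  1]
RREF → pivots at {X1,X2} ⇒ r = 2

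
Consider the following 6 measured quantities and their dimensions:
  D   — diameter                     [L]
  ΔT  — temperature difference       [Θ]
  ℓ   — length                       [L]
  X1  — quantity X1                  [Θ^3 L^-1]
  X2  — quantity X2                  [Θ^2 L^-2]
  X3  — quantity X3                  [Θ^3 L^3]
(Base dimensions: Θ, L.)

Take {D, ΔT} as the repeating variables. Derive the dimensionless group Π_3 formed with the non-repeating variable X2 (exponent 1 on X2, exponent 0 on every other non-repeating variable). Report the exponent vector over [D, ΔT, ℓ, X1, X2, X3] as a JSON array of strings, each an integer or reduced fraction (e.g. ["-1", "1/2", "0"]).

Exponent matrix [Θ,L] × [D,ΔT,ℓ,X1,X2,X3]:
  Θ: [ 0  1  0  3  2  3]
  L: [ 1  0  1 -1 -2  3]
Echelon form has 2 nonzero rows (pivots: D,ΔT)
Pivot set = {D,ΔT}, free = {ℓ,X1,X2,X3}
RREF:
  r0: [   1    0    1   -1   -2    3]
  r1: [   0    1    0    3    2    3]
Fix exponent of X2 at 1, ℓ at 0, X1 at 0, X3 at 0; solve each RREF row for its pivot's exponent:
  r0: exp(D) + (-2)·1 = 0 ⇒ exp(D) = 2
  r1: exp(ΔT) + (2)·1 = 0 ⇒ exp(ΔT) = -2
Π_3 = D^2 · ΔT^-2 · X2

["2", "-2", "0", "0", "1", "0"]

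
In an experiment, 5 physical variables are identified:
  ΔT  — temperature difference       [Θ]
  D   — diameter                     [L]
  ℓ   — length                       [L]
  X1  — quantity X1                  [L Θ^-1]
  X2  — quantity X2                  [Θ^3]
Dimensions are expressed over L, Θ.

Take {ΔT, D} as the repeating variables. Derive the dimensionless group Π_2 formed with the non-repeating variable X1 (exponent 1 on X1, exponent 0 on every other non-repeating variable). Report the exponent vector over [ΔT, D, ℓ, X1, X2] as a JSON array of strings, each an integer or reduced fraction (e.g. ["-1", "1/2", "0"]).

["1", "-1", "0", "1", "0"]

Exponent matrix [L,Θ] × [ΔT,D,ℓ,X1,X2]:
  L: [ 0  1  1  1  0]
  Θ: [ 1  0  0 -1  3]
Echelon form has 2 nonzero rows (pivots: ΔT,D)
Repeat: ΔT,D; free: ℓ,X1,X2
RREF:
  r0: [   1    0    0   -1    3]
  r1: [   0    1    1    1    0]
Fix exponent of X1 at 1, ℓ at 0, X2 at 0; solve each RREF row for its pivot's exponent:
  r0: exp(ΔT) + (-1)·1 = 0 ⇒ exp(ΔT) = 1
  r1: exp(D) + (1)·1 = 0 ⇒ exp(D) = -1
Π_2 = ΔT · D^-1 · X1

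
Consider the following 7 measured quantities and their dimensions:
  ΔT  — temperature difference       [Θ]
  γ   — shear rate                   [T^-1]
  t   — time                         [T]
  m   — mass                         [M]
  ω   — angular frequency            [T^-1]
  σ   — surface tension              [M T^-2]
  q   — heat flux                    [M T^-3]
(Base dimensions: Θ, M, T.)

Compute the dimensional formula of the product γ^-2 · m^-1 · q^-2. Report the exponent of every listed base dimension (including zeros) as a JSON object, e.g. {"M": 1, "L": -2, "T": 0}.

{"Θ": 0, "M": -3, "T": 8}

Dimensional matrix (Θ×M×T by ΔT×γ×t×m×ω×σ×q):
  Θ: [ 1  0  0  0  0  0  0]
  M: [ 0  0  0  1  0  1  1]
  T: [ 0 -1  1  0 -1 -2 -3]
  [Θ]: (-2)·0+(-1)·0+(-2)·0 = 0
  [M]: (-2)·0+(-1)·1+(-2)·1 = -3
  [T]: (-2)·-1+(-1)·0+(-2)·-3 = 8
⇒ M^-3 T^8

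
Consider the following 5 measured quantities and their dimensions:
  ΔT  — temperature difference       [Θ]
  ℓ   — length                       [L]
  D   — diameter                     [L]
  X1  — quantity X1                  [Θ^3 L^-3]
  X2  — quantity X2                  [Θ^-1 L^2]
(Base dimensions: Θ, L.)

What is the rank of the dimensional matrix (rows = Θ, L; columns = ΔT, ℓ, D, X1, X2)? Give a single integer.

2

Write exponents as rows Θ,L / cols ΔT,ℓ,D,X1,X2:
  Θ: [ 1  0  0  3 -1]
  L: [ 0  1  1 -3  2]
Row reduction gives pivot columns ΔT,ℓ; rank = 2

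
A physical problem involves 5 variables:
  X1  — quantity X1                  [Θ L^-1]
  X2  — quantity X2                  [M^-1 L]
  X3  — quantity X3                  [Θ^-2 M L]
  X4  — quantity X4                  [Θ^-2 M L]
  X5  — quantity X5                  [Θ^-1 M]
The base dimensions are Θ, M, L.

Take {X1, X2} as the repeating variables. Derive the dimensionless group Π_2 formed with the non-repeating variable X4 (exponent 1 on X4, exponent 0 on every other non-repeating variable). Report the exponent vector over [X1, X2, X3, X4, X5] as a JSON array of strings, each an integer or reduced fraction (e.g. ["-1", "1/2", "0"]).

["2", "1", "0", "1", "0"]

Dimensional matrix (Θ×M×L by X1×X2×X3×X4×X5):
  Θ: [ 1  0 -2 -2 -1]
  M: [ 0 -1  1  1  1]
  L: [-1  1  1  1  0]
Echelon form has 2 nonzero rows (pivots: X1,X2)
Repeat: X1,X2; free: X3,X4,X5
RREF:
  r0: [   1    0   -2   -2   -1]
  r1: [   0    1   -1   -1   -1]
  r2: [   0    0    0    0    0]
Fix exponent of X4 at 1, X3 at 0, X5 at 0; solve each RREF row for its pivot's exponent:
  r0: exp(X1) + (-2)·1 = 0 ⇒ exp(X1) = 2
  r1: exp(X2) + (-1)·1 = 0 ⇒ exp(X2) = 1
Π_2 = X1^2 · X2 · X4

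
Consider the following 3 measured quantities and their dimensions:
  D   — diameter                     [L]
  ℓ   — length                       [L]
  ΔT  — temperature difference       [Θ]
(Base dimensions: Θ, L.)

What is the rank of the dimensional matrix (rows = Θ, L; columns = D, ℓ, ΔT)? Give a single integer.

Dimensional matrix (Θ×L by D×ℓ×ΔT):
  Θ: [ 0  0  1]
  L: [ 1  1  0]
Echelon form has 2 nonzero rows (pivots: D,ΔT)

2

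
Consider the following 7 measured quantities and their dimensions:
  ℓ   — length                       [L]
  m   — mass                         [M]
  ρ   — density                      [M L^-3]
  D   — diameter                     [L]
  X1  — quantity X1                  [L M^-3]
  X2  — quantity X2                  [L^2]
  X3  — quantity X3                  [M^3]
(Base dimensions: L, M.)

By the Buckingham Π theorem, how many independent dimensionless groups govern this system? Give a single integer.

5

Exponent matrix [L,M] × [ℓ,m,ρ,D,X1,X2,X3]:
  L: [ 1  0 -3  1  1  2  0]
  M: [ 0  1  1  0 -3  0  3]
Echelon form has 2 nonzero rows (pivots: ℓ,m)
7 vars − rank 2 = 5 Π groups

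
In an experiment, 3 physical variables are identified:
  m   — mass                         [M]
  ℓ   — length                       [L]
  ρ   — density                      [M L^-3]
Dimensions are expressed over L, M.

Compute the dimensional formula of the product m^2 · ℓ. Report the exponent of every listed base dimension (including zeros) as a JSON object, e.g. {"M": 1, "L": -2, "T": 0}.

{"L": 1, "M": 2}

Exponent matrix [L,M] × [m,ℓ,ρ]:
  L: [ 0  1 -3]
  M: [ 1  0  1]
  [L]: (2)·0+(1)·1 = 1
  [M]: (2)·1+(1)·0 = 2
⇒ L M^2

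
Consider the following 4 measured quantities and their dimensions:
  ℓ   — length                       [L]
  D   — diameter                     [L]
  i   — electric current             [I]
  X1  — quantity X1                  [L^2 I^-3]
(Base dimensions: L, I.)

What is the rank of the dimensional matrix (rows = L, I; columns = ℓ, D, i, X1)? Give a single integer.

2

Exponent matrix [L,I] × [ℓ,D,i,X1]:
  L: [ 1  1  0  2]
  I: [ 0  0  1 -3]
RREF → pivots at {ℓ,i} ⇒ r = 2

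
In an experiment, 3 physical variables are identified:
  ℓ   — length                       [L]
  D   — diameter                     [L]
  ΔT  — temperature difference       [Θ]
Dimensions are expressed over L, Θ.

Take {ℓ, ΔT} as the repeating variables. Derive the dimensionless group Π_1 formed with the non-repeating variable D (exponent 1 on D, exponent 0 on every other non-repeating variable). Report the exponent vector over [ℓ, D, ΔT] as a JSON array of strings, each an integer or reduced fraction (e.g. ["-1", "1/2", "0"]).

["-1", "1", "0"]

Write exponents as rows L,Θ / cols ℓ,D,ΔT:
  L: [ 1  1  0]
  Θ: [ 0  0  1]
Row reduction gives pivot columns ℓ,ΔT; rank = 2
Repeat: ℓ,ΔT; free: D
RREF:
  r0: [   1    1    0]
  r1: [   0    0    1]
Fix exponent of D at 1; solve each RREF row for its pivot's exponent:
  r0: exp(ℓ) + (1)·1 = 0 ⇒ exp(ℓ) = -1
  r1: exp(ΔT) + (0)·1 = 0 ⇒ exp(ΔT) = 0
Π_1 = ℓ^-1 · D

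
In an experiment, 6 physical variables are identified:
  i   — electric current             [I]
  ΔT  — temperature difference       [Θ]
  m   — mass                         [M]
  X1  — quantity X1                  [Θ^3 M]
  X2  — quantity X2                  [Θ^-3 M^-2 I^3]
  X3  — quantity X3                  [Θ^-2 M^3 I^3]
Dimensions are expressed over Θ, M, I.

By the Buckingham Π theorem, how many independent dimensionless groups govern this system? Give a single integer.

Write exponents as rows Θ,M,I / cols i,ΔT,m,X1,X2,X3:
  Θ: [ 0  1  0  3 -3 -2]
  M: [ 0  0  1  1 -2  3]
  I: [ 1  0  0  0  3  3]
Row reduction gives pivot columns i,ΔT,m; rank = 3
6 vars − rank 3 = 3 Π groups

3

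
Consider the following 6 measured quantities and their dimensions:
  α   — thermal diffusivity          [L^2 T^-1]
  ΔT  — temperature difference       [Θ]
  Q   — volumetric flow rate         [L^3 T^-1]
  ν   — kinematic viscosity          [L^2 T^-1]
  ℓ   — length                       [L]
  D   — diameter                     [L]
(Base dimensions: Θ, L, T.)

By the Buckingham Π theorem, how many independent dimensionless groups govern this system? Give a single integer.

3

Write exponents as rows Θ,L,T / cols α,ΔT,Q,ν,ℓ,D:
  Θ: [ 0  1  0  0  0  0]
  L: [ 2  0  3  2  1  1]
  T: [-1  0 -1 -1  0  0]
Echelon form has 3 nonzero rows (pivots: α,ΔT,Q)
6 vars − rank 3 = 3 Π groups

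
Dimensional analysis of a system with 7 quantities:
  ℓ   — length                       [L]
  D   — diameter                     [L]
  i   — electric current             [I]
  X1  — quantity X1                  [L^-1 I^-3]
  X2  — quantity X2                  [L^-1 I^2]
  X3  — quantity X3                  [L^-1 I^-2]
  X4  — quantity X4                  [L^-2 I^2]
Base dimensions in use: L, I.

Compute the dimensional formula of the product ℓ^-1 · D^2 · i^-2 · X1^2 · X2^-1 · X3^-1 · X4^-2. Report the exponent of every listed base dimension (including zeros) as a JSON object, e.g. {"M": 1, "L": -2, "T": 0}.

{"L": 5, "I": -12}

Exponent matrix [L,I] × [ℓ,D,i,X1,X2,X3,X4]:
  L: [ 1  1  0 -1 -1 -1 -2]
  I: [ 0  0  1 -3  2 -2  2]
  [L]: (-1)·1+(2)·1+(-2)·0+(2)·-1+(-1)·-1+(-1)·-1+(-2)·-2 = 5
  [I]: (-1)·0+(2)·0+(-2)·1+(2)·-3+(-1)·2+(-1)·-2+(-2)·2 = -12
⇒ L^5 I^-12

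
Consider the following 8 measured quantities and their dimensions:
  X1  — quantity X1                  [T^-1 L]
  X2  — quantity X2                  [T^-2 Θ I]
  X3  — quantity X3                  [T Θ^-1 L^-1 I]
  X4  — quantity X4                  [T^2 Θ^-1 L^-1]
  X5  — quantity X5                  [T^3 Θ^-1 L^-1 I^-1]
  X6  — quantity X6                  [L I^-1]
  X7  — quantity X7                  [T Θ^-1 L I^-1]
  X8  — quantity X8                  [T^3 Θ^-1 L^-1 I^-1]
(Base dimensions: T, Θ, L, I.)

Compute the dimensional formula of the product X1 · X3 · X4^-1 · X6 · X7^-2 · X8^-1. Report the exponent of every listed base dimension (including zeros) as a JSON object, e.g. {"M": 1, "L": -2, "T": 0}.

{"T": -7, "Θ": 3, "L": 1, "I": 3}

Dimensional matrix (T×Θ×L×I by X1×X2×X3×X4×X5×X6×X7×X8):
  T: [-1 -2  1  2  3  0  1  3]
  Θ: [ 0  1 -1 -1 -1  0 -1 -1]
  L: [ 1  0 -1 -1 -1  1  1 -1]
  I: [ 0  1  1  0 -1 -1 -1 -1]
  [T]: (1)·-1+(1)·1+(-1)·2+(1)·0+(-2)·1+(-1)·3 = -7
  [Θ]: (1)·0+(1)·-1+(-1)·-1+(1)·0+(-2)·-1+(-1)·-1 = 3
  [L]: (1)·1+(1)·-1+(-1)·-1+(1)·1+(-2)·1+(-1)·-1 = 1
  [I]: (1)·0+(1)·1+(-1)·0+(1)·-1+(-2)·-1+(-1)·-1 = 3
⇒ T^-7 Θ^3 L I^3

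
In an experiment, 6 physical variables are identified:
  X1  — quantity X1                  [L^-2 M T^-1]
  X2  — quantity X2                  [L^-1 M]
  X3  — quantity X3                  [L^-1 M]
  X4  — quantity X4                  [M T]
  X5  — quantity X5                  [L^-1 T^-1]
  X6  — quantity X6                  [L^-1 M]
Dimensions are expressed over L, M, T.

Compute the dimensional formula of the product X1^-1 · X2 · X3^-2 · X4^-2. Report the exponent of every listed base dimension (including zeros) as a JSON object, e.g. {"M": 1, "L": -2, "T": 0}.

{"L": 3, "M": -4, "T": -1}

Write exponents as rows L,M,T / cols X1,X2,X3,X4,X5,X6:
  L: [-2 -1 -1  0 -1 -1]
  M: [ 1  1  1  1  0  1]
  T: [-1  0  0  1 -1  0]
  [L]: (-1)·-2+(1)·-1+(-2)·-1+(-2)·0 = 3
  [M]: (-1)·1+(1)·1+(-2)·1+(-2)·1 = -4
  [T]: (-1)·-1+(1)·0+(-2)·0+(-2)·1 = -1
⇒ L^3 M^-4 T^-1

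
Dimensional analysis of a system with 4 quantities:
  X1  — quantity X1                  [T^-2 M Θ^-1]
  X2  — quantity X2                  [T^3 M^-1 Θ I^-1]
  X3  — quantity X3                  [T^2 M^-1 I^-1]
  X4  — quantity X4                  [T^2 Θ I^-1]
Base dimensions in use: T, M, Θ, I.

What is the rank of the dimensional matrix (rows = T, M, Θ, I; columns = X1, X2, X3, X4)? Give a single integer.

Dimensional matrix (T×M×Θ×I by X1×X2×X3×X4):
  T: [-2  3  2  2]
  M: [ 1 -1 -1  0]
  Θ: [-1  1  0  1]
  I: [ 0 -1 -1 -1]
RREF → pivots at {X1,X2,X3} ⇒ r = 3

3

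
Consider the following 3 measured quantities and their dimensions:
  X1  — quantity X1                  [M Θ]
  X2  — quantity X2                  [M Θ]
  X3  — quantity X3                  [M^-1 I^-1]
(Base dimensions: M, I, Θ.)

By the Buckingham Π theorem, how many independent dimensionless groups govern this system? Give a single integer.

1

Exponent matrix [M,I,Θ] × [X1,X2,X3]:
  M: [ 1  1 -1]
  I: [ 0  0 -1]
  Θ: [ 1  1  0]
Row reduction gives pivot columns X1,X3; rank = 2
n=3, r=2 ⇒ 1 dimensionless group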